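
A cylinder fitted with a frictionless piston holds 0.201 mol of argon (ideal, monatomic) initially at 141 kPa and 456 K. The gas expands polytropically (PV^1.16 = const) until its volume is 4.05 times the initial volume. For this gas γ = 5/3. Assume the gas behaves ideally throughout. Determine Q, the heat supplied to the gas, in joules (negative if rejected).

V₁ = nRT₁/P₁ = 0.201×8.314×456/141 = 5.40 L.
Polytropic n=1.16: T₂ = T₁(V₁/V₂)^(n−1) = 456×(0.247)^0.16 = 365 K; P₂ = P₁(V₁/V₂)^n = 27.8 kPa.
W = (P₁V₁−P₂V₂)/(n−1) = (141×5.40−27.8×21.9)/0.16 = 955 J.
ΔU = nCvΔT = 0.201×12.5×(365−456) = -229 J.
Q = ΔU + W = 726 J.

726 J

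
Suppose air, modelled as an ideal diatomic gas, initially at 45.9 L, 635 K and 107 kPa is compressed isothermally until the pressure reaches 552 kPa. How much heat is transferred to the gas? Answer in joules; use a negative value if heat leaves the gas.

-8060 J

n = P₁V₁/(RT₁) = 107×45.9/(8.314×635) = 0.930 mol.
Isothermal: T stays 635 K; PV = const ⇒ V₂ = 8.90 L, P₂ = 552 kPa.
ΔU = 0 (ideal gas, T constant).
W = nRT ln(V₂/V₁) = 0.930×8.314×635×ln(0.194) = -8060 J.
Q = ΔU + W = -8060 J.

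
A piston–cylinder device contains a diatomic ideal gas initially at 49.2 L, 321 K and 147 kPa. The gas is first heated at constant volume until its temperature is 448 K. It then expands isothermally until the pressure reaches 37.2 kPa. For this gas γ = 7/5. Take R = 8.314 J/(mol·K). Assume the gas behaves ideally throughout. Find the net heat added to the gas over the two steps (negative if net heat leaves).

n = P₁V₁/(RT₁) = 147×49.2/(8.314×321) = 2.71 mol.
Step 1 — Isochoric: V stays 49.2 L; P/T = const ⇒ T₂ = 448 K, P₂ = 205 kPa.
W = 0 (no volume change).
ΔU = nCvΔT = 2.71×20.8×(448−321) = 7150 J.
Q = ΔU = 7150 J.
State after step 1: P = 205 kPa, V = 49.2 L, T = 448 K.
Step 2 — Isothermal: T stays 448 K; PV = const ⇒ V₂ = 271 L, P₂ = 37.2 kPa.
ΔU = 0 (ideal gas, T constant).
W = nRT ln(V₂/V₁) = 2.71×8.314×448×ln(5.52) = 17200 J.
Q = ΔU + W = 17200 J.
Net over both steps: W = 17200 J, Q = 24400 J, ΔU = 7150 J.

24400 J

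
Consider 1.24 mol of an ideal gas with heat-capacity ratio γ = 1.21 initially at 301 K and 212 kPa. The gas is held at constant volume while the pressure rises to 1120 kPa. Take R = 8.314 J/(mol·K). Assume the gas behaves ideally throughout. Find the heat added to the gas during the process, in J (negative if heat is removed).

63300 J

V₁ = nRT₁/P₁ = 1.24×8.314×301/212 = 14.6 L.
Isochoric: V stays 14.6 L; P/T = const ⇒ T₂ = 1590 K, P₂ = 1120 kPa.
W = 0 (no volume change).
ΔU = nCvΔT = 1.24×39.6×(1590−301) = 63300 J.
Q = ΔU = 63300 J.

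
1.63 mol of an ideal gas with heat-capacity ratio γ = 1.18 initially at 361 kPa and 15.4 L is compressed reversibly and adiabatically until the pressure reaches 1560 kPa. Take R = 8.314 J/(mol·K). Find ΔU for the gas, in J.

7730 J

T₁ = P₁V₁/(nR) = 361×15.4/(1.63×8.314) = 410 K.
Adiabatic: T₂/T₁ = (P₂/P₁)^((γ−1)/γ) ⇒ T₂ = 410×(4.32)^0.153 = 513 K; V₂ = 4.46 L.
For an ideal gas ΔU = nCvΔT with Cv = R/(γ−1) = 46.2 J/(mol·K).
ΔU = 1.63×46.2×(513−410) = 7730 J.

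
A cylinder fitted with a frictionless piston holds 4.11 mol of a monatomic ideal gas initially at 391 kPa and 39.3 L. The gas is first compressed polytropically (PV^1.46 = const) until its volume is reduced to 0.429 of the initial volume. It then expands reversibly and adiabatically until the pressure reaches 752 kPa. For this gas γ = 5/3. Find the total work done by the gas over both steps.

T₁ = P₁V₁/(nR) = 391×39.3/(4.11×8.314) = 450 K.
Step 1 — Polytropic n=1.46: T₂ = T₁(V₁/V₂)^(n−1) = 450×(2.33)^0.46 = 664 K; P₂ = P₁(V₁/V₂)^n = 1350 kPa.
W = (P₁V₁−P₂V₂)/(n−1) = (391×39.3−1350×16.9)/0.46 = -15900 J.
ΔU = nCvΔT = 4.11×12.5×(664−450) = 11000 J.
Q = ΔU + W = -4930 J.
State after step 1: P = 1350 kPa, V = 16.9 L, T = 664 K.
Step 2 — Adiabatic: T₂/T₁ = (P₂/P₁)^((γ−1)/γ) ⇒ T₂ = 664×(0.559)^0.400 = 526 K; V₂ = 23.9 L.
ΔU = nCvΔT = 4.11×12.5×(526−664) = -7060 J.
Q = 0 for an adiabatic process, so W = −ΔU = 7060 J.
Net over both steps: W = -8840 J, Q = -4930 J, ΔU = 3910 J.

-8840 J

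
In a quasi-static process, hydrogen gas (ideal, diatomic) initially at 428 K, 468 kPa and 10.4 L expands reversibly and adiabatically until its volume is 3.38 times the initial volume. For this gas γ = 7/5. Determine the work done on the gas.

-4690 J

n = P₁V₁/(RT₁) = 468×10.4/(8.314×428) = 1.37 mol.
Adiabatic: TV^(γ−1) = const ⇒ T₂ = 428×(0.296)^0.400 = 263 K; PV^γ = const ⇒ P₂ = 85.1 kPa.
ΔU = nCvΔT = 1.37×20.8×(263−428) = -4690 J.
Q = 0 for an adiabatic process, so W = −ΔU = 4690 J.
Work done on the gas = −W_by = -4690 J.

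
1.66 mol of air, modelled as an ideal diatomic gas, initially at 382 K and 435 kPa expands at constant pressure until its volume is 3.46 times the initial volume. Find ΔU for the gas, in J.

32400 J

V₁ = nRT₁/P₁ = 1.66×8.314×382/435 = 12.1 L.
Isobaric: P stays 435 kPa; V/T = const ⇒ T₂ = 1320 K, V₂ = 41.9 L.
For an ideal gas ΔU = nCvΔT with Cv = (5/2)R = 20.8 J/(mol·K).
ΔU = 1.66×20.8×(1320−382) = 32400 J.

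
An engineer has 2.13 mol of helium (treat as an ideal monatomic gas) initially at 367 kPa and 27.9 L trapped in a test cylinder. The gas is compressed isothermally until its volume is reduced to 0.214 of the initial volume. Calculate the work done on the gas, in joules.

15800 J

T₁ = P₁V₁/(nR) = 367×27.9/(2.13×8.314) = 578 K.
Isothermal: T stays 578 K; PV = const ⇒ V₂ = 5.97 L, P₂ = 1710 kPa.
W = nRT ln(V₂/V₁) = 2.13×8.314×578×ln(0.214) = -15800 J.
Work done on the gas = −W_by = 15800 J.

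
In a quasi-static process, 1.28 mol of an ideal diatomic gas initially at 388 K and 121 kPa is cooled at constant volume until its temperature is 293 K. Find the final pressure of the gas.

91.4 kPa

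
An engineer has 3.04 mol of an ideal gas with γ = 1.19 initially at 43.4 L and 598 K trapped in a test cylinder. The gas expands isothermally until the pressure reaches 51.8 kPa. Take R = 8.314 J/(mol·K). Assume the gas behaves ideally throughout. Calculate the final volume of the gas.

P₁ = nRT₁/V₁ = 3.04×8.314×598/43.4 = 348 kPa.
Isothermal: T stays 598 K; PV = const ⇒ V₂ = 292 L, P₂ = 51.8 kPa.

292 L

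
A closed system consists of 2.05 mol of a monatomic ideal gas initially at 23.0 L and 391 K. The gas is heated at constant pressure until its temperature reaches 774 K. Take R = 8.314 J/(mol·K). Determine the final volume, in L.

45.5 L

P₁ = nRT₁/V₁ = 2.05×8.314×391/23.0 = 290 kPa.
Isobaric: P stays 290 kPa; V/T = const ⇒ T₂ = 774 K, V₂ = 45.5 L.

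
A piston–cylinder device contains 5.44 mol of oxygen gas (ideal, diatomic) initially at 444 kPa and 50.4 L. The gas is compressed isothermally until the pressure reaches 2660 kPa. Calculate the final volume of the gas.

8.41 L

T₁ = P₁V₁/(nR) = 444×50.4/(5.44×8.314) = 495 K.
Isothermal: T stays 495 K; PV = const ⇒ V₂ = 8.41 L, P₂ = 2660 kPa.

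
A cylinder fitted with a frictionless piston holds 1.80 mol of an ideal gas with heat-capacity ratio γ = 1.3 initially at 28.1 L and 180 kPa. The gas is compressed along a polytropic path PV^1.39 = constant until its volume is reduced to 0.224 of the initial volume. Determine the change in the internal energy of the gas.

13400 J

T₁ = P₁V₁/(nR) = 180×28.1/(1.80×8.314) = 338 K.
Polytropic n=1.39: T₂ = T₁(V₁/V₂)^(n−1) = 338×(4.46)^0.39 = 606 K; P₂ = P₁(V₁/V₂)^n = 1440 kPa.
For an ideal gas ΔU = nCvΔT with Cv = R/(γ−1) = 27.7 J/(mol·K).
ΔU = 1.80×27.7×(606−338) = 13400 J.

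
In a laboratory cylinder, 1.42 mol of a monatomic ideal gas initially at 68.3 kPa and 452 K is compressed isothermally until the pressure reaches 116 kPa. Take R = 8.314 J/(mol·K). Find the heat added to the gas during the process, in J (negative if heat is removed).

V₁ = nRT₁/P₁ = 1.42×8.314×452/68.3 = 78.1 L.
Isothermal: T stays 452 K; PV = const ⇒ V₂ = 46.0 L, P₂ = 116 kPa.
ΔU = 0 (ideal gas, T constant).
W = nRT ln(V₂/V₁) = 1.42×8.314×452×ln(0.589) = -2830 J.
Q = ΔU + W = -2830 J.

-2830 J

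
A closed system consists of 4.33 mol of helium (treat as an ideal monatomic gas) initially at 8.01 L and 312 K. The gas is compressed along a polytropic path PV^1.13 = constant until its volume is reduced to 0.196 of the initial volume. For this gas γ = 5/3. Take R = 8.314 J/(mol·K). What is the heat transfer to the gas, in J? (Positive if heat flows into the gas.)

-16400 J

P₁ = nRT₁/V₁ = 4.33×8.314×312/8.01 = 1400 kPa.
Polytropic n=1.13: T₂ = T₁(V₁/V₂)^(n−1) = 312×(5.10)^0.13 = 386 K; P₂ = P₁(V₁/V₂)^n = 8840 kPa.
W = (P₁V₁−P₂V₂)/(n−1) = (1400×8.01−8840×1.57)/0.13 = -20400 J.
ΔU = nCvΔT = 4.33×12.5×(386−312) = 3980 J.
Q = ΔU + W = -16400 J.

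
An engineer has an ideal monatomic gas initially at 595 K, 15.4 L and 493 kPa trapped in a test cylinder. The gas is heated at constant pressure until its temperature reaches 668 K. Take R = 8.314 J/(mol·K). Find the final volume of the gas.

Isobaric: P stays 493 kPa; V/T = const ⇒ T₂ = 668 K, V₂ = 17.3 L.

17.3 L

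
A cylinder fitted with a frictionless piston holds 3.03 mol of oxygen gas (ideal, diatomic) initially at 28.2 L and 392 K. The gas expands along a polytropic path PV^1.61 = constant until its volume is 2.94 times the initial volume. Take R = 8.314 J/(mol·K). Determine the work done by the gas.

7800 J

P₁ = nRT₁/V₁ = 3.03×8.314×392/28.2 = 350 kPa.
Polytropic n=1.61: T₂ = T₁(V₁/V₂)^(n−1) = 392×(0.340)^0.61 = 203 K; P₂ = P₁(V₁/V₂)^n = 61.7 kPa.
W = (P₁V₁−P₂V₂)/(n−1) = (350×28.2−61.7×82.9)/0.61 = 7800 J.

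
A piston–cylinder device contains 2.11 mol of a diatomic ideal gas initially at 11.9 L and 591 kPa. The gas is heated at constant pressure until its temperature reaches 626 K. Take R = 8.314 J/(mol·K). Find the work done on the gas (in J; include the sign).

T₁ = P₁V₁/(nR) = 591×11.9/(2.11×8.314) = 401 K.
Isobaric: P stays 591 kPa; V/T = const ⇒ T₂ = 626 K, V₂ = 18.6 L.
W = PΔV = 591×(18.6−11.9) kPa·L = 3950 J.
Work done on the gas = −W_by = -3950 J.

-3950 J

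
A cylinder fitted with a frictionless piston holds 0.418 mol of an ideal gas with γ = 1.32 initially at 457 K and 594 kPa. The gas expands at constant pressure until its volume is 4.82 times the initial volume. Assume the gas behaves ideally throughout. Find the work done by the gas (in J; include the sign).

6070 J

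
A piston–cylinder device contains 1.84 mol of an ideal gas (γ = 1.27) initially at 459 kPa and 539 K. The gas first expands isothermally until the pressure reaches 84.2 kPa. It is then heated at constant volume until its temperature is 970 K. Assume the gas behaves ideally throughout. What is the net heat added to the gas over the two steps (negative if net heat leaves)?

38400 J

V₁ = nRT₁/P₁ = 1.84×8.314×539/459 = 18.0 L.
Step 1 — Isothermal: T stays 539 K; PV = const ⇒ V₂ = 97.9 L, P₂ = 84.2 kPa.
ΔU = 0 (ideal gas, T constant).
W = nRT ln(V₂/V₁) = 1.84×8.314×539×ln(5.45) = 14000 J.
Q = ΔU + W = 14000 J.
State after step 1: P = 84.2 kPa, V = 97.9 L, T = 539 K.
Step 2 — Isochoric: V stays 97.9 L; P/T = const ⇒ T₂ = 970 K, P₂ = 152 kPa.
W = 0 (no volume change).
ΔU = nCvΔT = 1.84×30.8×(970−539) = 24400 J.
Q = ΔU = 24400 J.
Net over both steps: W = 14000 J, Q = 38400 J, ΔU = 24400 J.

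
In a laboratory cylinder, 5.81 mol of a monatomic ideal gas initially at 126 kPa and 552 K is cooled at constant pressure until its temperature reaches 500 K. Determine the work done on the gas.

2510 J

V₁ = nRT₁/P₁ = 5.81×8.314×552/126 = 212 L.
Isobaric: P stays 126 kPa; V/T = const ⇒ T₂ = 500 K, V₂ = 192 L.
W = PΔV = 126×(192−212) kPa·L = -2510 J.
Work done on the gas = −W_by = 2510 J.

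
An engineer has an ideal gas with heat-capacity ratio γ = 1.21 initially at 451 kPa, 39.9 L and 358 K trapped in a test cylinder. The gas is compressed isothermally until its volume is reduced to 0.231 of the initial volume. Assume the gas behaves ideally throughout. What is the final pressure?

1950 kPa

Isothermal: T stays 358 K; PV = const ⇒ V₂ = 9.22 L, P₂ = 1950 kPa.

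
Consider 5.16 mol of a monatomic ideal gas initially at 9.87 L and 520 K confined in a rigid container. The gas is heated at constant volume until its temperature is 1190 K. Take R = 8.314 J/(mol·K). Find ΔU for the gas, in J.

43100 J

P₁ = nRT₁/V₁ = 5.16×8.314×520/9.87 = 2260 kPa.
Isochoric: V stays 9.87 L; P/T = const ⇒ T₂ = 1190 K, P₂ = 5170 kPa.
For an ideal gas ΔU = nCvΔT with Cv = (3/2)R = 12.5 J/(mol·K).
ΔU = 5.16×12.5×(1190−520) = 43100 J.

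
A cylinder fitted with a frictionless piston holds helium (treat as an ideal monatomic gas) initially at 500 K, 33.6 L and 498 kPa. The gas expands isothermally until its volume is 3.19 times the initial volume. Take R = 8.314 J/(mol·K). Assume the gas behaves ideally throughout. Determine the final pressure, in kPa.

Isothermal: T stays 500 K; PV = const ⇒ V₂ = 107 L, P₂ = 156 kPa.

156 kPa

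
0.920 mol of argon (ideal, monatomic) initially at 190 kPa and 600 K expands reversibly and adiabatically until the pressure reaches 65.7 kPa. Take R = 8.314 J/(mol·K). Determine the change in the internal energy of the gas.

-2380 J

V₁ = nRT₁/P₁ = 0.920×8.314×600/190 = 24.2 L.
Adiabatic: T₂/T₁ = (P₂/P₁)^((γ−1)/γ) ⇒ T₂ = 600×(0.346)^0.400 = 392 K; V₂ = 45.7 L.
For an ideal gas ΔU = nCvΔT with Cv = (3/2)R = 12.5 J/(mol·K).
ΔU = 0.920×12.5×(392−600) = -2380 J.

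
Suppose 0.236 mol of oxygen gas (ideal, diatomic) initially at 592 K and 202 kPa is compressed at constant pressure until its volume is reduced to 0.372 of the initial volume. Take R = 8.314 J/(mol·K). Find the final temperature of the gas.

220 K

V₁ = nRT₁/P₁ = 0.236×8.314×592/202 = 5.75 L.
Isobaric: P stays 202 kPa; V/T = const ⇒ T₂ = 220 K, V₂ = 2.14 L.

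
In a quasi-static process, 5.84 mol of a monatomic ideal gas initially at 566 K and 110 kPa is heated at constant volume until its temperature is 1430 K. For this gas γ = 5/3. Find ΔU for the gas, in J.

62900 J

V₁ = nRT₁/P₁ = 5.84×8.314×566/110 = 250 L.
Isochoric: V stays 250 L; P/T = const ⇒ T₂ = 1430 K, P₂ = 278 kPa.
For an ideal gas ΔU = nCvΔT with Cv = (3/2)R = 12.5 J/(mol·K).
ΔU = 5.84×12.5×(1430−566) = 62900 J.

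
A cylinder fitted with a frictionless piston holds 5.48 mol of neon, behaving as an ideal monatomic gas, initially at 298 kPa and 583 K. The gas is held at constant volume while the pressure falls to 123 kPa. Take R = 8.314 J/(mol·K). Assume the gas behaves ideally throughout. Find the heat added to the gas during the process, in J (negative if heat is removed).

-23400 J

V₁ = nRT₁/P₁ = 5.48×8.314×583/298 = 89.1 L.
Isochoric: V stays 89.1 L; P/T = const ⇒ T₂ = 241 K, P₂ = 123 kPa.
W = 0 (no volume change).
ΔU = nCvΔT = 5.48×12.5×(241−583) = -23400 J.
Q = ΔU = -23400 J.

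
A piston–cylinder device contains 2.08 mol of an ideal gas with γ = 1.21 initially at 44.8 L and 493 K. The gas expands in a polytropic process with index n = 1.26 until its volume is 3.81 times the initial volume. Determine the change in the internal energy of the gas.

P₁ = nRT₁/V₁ = 2.08×8.314×493/44.8 = 190 kPa.
Polytropic n=1.26: T₂ = T₁(V₁/V₂)^(n−1) = 493×(0.262)^0.26 = 348 K; P₂ = P₁(V₁/V₂)^n = 35.3 kPa.
For an ideal gas ΔU = nCvΔT with Cv = R/(γ−1) = 39.6 J/(mol·K).
ΔU = 2.08×39.6×(348−493) = -11900 J.

-11900 J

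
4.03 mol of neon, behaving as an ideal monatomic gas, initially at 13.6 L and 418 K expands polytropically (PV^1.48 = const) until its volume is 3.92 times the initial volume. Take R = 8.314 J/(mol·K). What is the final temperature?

P₁ = nRT₁/V₁ = 4.03×8.314×418/13.6 = 1030 kPa.
Polytropic n=1.48: T₂ = T₁(V₁/V₂)^(n−1) = 418×(0.255)^0.48 = 217 K; P₂ = P₁(V₁/V₂)^n = 136 kPa.

217 K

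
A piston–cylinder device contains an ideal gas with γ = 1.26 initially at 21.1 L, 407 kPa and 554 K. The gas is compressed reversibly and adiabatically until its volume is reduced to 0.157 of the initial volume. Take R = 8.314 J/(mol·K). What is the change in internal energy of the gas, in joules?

n = P₁V₁/(RT₁) = 407×21.1/(8.314×554) = 1.86 mol.
Adiabatic: TV^(γ−1) = const ⇒ T₂ = 554×(6.37)^0.260 = 897 K; PV^γ = const ⇒ P₂ = 4200 kPa.
For an ideal gas ΔU = nCvΔT with Cv = R/(γ−1) = 32.0 J/(mol·K).
ΔU = 1.86×32.0×(897−554) = 20400 J.

20400 J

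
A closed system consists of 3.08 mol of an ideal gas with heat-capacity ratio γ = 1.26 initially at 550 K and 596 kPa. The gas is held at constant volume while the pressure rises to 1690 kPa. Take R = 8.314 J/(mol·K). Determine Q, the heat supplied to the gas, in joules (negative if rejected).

99400 J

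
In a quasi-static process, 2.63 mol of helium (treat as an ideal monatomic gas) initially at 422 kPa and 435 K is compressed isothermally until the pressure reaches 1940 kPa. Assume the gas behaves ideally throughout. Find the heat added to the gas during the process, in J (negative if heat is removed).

V₁ = nRT₁/P₁ = 2.63×8.314×435/422 = 22.5 L.
Isothermal: T stays 435 K; PV = const ⇒ V₂ = 4.90 L, P₂ = 1940 kPa.
ΔU = 0 (ideal gas, T constant).
W = nRT ln(V₂/V₁) = 2.63×8.314×435×ln(0.218) = -14500 J.
Q = ΔU + W = -14500 J.

-14500 J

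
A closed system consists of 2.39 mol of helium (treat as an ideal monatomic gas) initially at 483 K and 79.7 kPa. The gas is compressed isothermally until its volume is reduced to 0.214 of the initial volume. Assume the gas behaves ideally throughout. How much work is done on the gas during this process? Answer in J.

V₁ = nRT₁/P₁ = 2.39×8.314×483/79.7 = 120 L.
Isothermal: T stays 483 K; PV = const ⇒ V₂ = 25.8 L, P₂ = 372 kPa.
W = nRT ln(V₂/V₁) = 2.39×8.314×483×ln(0.214) = -14800 J.
Work done on the gas = −W_by = 14800 J.

14800 J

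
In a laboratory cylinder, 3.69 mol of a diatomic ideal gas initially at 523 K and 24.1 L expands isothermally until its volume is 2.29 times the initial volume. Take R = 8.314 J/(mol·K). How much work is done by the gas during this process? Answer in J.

P₁ = nRT₁/V₁ = 3.69×8.314×523/24.1 = 666 kPa.
Isothermal: T stays 523 K; PV = const ⇒ V₂ = 55.2 L, P₂ = 291 kPa.
W = nRT ln(V₂/V₁) = 3.69×8.314×523×ln(2.29) = 13300 J.

13300 J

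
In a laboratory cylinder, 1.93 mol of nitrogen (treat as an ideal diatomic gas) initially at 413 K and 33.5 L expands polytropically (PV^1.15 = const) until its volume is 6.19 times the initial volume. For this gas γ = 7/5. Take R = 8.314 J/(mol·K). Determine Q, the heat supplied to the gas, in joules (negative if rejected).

6610 J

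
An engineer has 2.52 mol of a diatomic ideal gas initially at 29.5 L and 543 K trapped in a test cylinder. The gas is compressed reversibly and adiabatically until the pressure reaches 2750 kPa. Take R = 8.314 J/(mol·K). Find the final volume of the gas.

7.25 L

P₁ = nRT₁/V₁ = 2.52×8.314×543/29.5 = 386 kPa.
Adiabatic: T₂/T₁ = (P₂/P₁)^((γ−1)/γ) ⇒ T₂ = 543×(7.13)^0.286 = 952 K; V₂ = 7.25 L.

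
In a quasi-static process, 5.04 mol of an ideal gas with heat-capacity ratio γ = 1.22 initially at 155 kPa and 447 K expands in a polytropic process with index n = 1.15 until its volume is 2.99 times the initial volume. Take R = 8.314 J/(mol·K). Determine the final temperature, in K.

V₁ = nRT₁/P₁ = 5.04×8.314×447/155 = 121 L.
Polytropic n=1.15: T₂ = T₁(V₁/V₂)^(n−1) = 447×(0.334)^0.15 = 379 K; P₂ = P₁(V₁/V₂)^n = 44.0 kPa.

379 K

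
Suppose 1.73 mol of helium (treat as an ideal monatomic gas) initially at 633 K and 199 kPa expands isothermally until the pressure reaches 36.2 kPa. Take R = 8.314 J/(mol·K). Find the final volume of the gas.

252 L

V₁ = nRT₁/P₁ = 1.73×8.314×633/199 = 45.8 L.
Isothermal: T stays 633 K; PV = const ⇒ V₂ = 252 L, P₂ = 36.2 kPa.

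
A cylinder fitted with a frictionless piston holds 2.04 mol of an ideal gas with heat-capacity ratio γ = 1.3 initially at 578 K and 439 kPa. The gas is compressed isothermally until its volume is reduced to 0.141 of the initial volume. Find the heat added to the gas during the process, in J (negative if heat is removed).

V₁ = nRT₁/P₁ = 2.04×8.314×578/439 = 22.3 L.
Isothermal: T stays 578 K; PV = const ⇒ V₂ = 3.15 L, P₂ = 3110 kPa.
ΔU = 0 (ideal gas, T constant).
W = nRT ln(V₂/V₁) = 2.04×8.314×578×ln(0.141) = -19200 J.
Q = ΔU + W = -19200 J.

-19200 J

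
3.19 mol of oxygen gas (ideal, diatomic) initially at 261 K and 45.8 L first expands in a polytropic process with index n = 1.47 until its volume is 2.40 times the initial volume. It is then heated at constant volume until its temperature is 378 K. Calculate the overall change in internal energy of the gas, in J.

P₁ = nRT₁/V₁ = 3.19×8.314×261/45.8 = 151 kPa.
Step 1 — Polytropic n=1.47: T₂ = T₁(V₁/V₂)^(n−1) = 261×(0.417)^0.47 = 173 K; P₂ = P₁(V₁/V₂)^n = 41.7 kPa.
W = (P₁V₁−P₂V₂)/(n−1) = (151×45.8−41.7×110)/0.47 = 4970 J.
ΔU = nCvΔT = 3.19×20.8×(173−261) = -5840 J.
Q = ΔU + W = -869 J.
State after step 1: P = 41.7 kPa, V = 110 L, T = 173 K.
Step 2 — Isochoric: V stays 110 L; P/T = const ⇒ T₂ = 378 K, P₂ = 91.2 kPa.
W = 0 (no volume change).
ΔU = nCvΔT = 3.19×20.8×(378−173) = 13600 J.
Q = ΔU = 13600 J.
Net over both steps: W = 4970 J, Q = 12700 J, ΔU = 7760 J.

7760 J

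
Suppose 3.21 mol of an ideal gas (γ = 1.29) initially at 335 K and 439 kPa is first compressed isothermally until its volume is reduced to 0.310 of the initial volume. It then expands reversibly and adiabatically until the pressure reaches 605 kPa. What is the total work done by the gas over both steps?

-5110 J

V₁ = nRT₁/P₁ = 3.21×8.314×335/439 = 20.4 L.
Step 1 — Isothermal: T stays 335 K; PV = const ⇒ V₂ = 6.31 L, P₂ = 1420 kPa.
ΔU = 0 (ideal gas, T constant).
W = nRT ln(V₂/V₁) = 3.21×8.314×335×ln(0.310) = -10500 J.
Q = ΔU + W = -10500 J.
State after step 1: P = 1420 kPa, V = 6.31 L, T = 335 K.
Step 2 — Adiabatic: T₂/T₁ = (P₂/P₁)^((γ−1)/γ) ⇒ T₂ = 335×(0.427)^0.225 = 277 K; V₂ = 12.2 L.
ΔU = nCvΔT = 3.21×28.7×(277−335) = -5360 J.
Q = 0 for an adiabatic process, so W = −ΔU = 5360 J.
Net over both steps: W = -5110 J, Q = -10500 J, ΔU = -5360 J.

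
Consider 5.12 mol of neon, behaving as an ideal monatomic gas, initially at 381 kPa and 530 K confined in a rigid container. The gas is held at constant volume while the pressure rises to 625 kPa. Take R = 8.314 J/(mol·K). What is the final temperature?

869 K

V₁ = nRT₁/P₁ = 5.12×8.314×530/381 = 59.2 L.
Isochoric: V stays 59.2 L; P/T = const ⇒ T₂ = 869 K, P₂ = 625 kPa.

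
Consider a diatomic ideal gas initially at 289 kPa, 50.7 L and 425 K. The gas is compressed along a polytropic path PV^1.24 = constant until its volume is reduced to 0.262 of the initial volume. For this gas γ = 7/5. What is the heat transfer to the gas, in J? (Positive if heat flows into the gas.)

n = P₁V₁/(RT₁) = 289×50.7/(8.314×425) = 4.15 mol.
Polytropic n=1.24: T₂ = T₁(V₁/V₂)^(n−1) = 425×(3.82)^0.24 = 586 K; P₂ = P₁(V₁/V₂)^n = 1520 kPa.
W = (P₁V₁−P₂V₂)/(n−1) = (289×50.7−1520×13.3)/0.24 = -23100 J.
ΔU = nCvΔT = 4.15×20.8×(586−425) = 13900 J.
Q = ΔU + W = -9260 J.

-9260 J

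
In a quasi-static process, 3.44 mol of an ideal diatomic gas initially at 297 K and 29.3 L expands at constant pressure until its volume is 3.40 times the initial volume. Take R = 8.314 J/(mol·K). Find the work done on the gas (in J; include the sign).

P₁ = nRT₁/V₁ = 3.44×8.314×297/29.3 = 290 kPa.
Isobaric: P stays 290 kPa; V/T = const ⇒ T₂ = 1010 K, V₂ = 99.6 L.
W = PΔV = 290×(99.6−29.3) kPa·L = 20400 J.
Work done on the gas = −W_by = -20400 J.

-20400 J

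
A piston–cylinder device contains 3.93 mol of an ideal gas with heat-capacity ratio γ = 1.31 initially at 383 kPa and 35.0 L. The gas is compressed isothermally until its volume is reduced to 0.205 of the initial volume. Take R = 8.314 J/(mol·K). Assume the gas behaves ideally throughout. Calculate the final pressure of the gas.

1870 kPa

T₁ = P₁V₁/(nR) = 383×35.0/(3.93×8.314) = 410 K.
Isothermal: T stays 410 K; PV = const ⇒ V₂ = 7.17 L, P₂ = 1870 kPa.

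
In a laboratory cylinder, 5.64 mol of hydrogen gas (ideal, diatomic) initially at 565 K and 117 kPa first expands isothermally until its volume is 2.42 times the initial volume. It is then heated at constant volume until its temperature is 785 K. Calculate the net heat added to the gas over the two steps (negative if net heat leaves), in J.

49200 J

V₁ = nRT₁/P₁ = 5.64×8.314×565/117 = 226 L.
Step 1 — Isothermal: T stays 565 K; PV = const ⇒ V₂ = 548 L, P₂ = 48.3 kPa.
ΔU = 0 (ideal gas, T constant).
W = nRT ln(V₂/V₁) = 5.64×8.314×565×ln(2.42) = 23400 J.
Q = ΔU + W = 23400 J.
State after step 1: P = 48.3 kPa, V = 548 L, T = 565 K.
Step 2 — Isochoric: V stays 548 L; P/T = const ⇒ T₂ = 785 K, P₂ = 67.2 kPa.
W = 0 (no volume change).
ΔU = nCvΔT = 5.64×20.8×(785−565) = 25800 J.
Q = ΔU = 25800 J.
Net over both steps: W = 23400 J, Q = 49200 J, ΔU = 25800 J.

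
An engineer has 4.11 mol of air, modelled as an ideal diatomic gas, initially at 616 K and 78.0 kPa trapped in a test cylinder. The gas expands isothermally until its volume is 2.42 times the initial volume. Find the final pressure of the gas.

32.2 kPa

V₁ = nRT₁/P₁ = 4.11×8.314×616/78.0 = 270 L.
Isothermal: T stays 616 K; PV = const ⇒ V₂ = 653 L, P₂ = 32.2 kPa.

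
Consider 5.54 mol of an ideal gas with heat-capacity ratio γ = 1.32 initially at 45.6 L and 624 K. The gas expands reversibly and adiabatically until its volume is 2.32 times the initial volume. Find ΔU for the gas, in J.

-21200 J

P₁ = nRT₁/V₁ = 5.54×8.314×624/45.6 = 630 kPa.
Adiabatic: TV^(γ−1) = const ⇒ T₂ = 624×(0.431)^0.320 = 477 K; PV^γ = const ⇒ P₂ = 208 kPa.
For an ideal gas ΔU = nCvΔT with Cv = R/(γ−1) = 26.0 J/(mol·K).
ΔU = 5.54×26.0×(477−624) = -21200 J.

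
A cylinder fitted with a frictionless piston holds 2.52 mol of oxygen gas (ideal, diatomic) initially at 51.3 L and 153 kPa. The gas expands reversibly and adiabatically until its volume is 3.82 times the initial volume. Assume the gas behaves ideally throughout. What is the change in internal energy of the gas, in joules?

T₁ = P₁V₁/(nR) = 153×51.3/(2.52×8.314) = 375 K.
Adiabatic: TV^(γ−1) = const ⇒ T₂ = 375×(0.262)^0.400 = 219 K; PV^γ = const ⇒ P₂ = 23.4 kPa.
For an ideal gas ΔU = nCvΔT with Cv = (5/2)R = 20.8 J/(mol·K).
ΔU = 2.52×20.8×(219−375) = -8140 J.

-8140 J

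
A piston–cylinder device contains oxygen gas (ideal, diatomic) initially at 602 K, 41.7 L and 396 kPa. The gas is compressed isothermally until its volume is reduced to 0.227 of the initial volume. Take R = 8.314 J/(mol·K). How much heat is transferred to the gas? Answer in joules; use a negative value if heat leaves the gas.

-24500 J

n = P₁V₁/(RT₁) = 396×41.7/(8.314×602) = 3.30 mol.
Isothermal: T stays 602 K; PV = const ⇒ V₂ = 9.47 L, P₂ = 1740 kPa.
ΔU = 0 (ideal gas, T constant).
W = nRT ln(V₂/V₁) = 3.30×8.314×602×ln(0.227) = -24500 J.
Q = ΔU + W = -24500 J.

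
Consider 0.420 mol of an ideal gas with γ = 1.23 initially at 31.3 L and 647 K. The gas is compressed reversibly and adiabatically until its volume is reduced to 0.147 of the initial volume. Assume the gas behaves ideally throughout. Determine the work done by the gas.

-5440 J

P₁ = nRT₁/V₁ = 0.420×8.314×647/31.3 = 72.2 kPa.
Adiabatic: TV^(γ−1) = const ⇒ T₂ = 647×(6.80)^0.230 = 1010 K; PV^γ = const ⇒ P₂ = 763 kPa.
ΔU = nCvΔT = 0.420×36.1×(1010−647) = 5440 J.
Q = 0 for an adiabatic process, so W = −ΔU = -5440 J.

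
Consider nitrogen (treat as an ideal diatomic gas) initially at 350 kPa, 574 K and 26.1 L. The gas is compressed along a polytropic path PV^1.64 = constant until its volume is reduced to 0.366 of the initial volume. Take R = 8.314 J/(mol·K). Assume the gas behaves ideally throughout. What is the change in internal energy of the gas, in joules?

n = P₁V₁/(RT₁) = 350×26.1/(8.314×574) = 1.91 mol.
Polytropic n=1.64: T₂ = T₁(V₁/V₂)^(n−1) = 574×(2.73)^0.64 = 1090 K; P₂ = P₁(V₁/V₂)^n = 1820 kPa.
For an ideal gas ΔU = nCvΔT with Cv = (5/2)R = 20.8 J/(mol·K).
ΔU = 1.91×20.8×(1090−574) = 20600 J.

20600 J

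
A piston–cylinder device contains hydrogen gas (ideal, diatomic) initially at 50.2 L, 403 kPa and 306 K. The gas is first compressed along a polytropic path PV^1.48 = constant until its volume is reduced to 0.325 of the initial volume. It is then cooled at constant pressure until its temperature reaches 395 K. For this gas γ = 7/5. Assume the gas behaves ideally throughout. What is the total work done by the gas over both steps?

n = P₁V₁/(RT₁) = 403×50.2/(8.314×306) = 7.95 mol.
Step 1 — Polytropic n=1.48: T₂ = T₁(V₁/V₂)^(n−1) = 306×(3.08)^0.48 = 525 K; P₂ = P₁(V₁/V₂)^n = 2130 kPa.
W = (P₁V₁−P₂V₂)/(n−1) = (403×50.2−2130×16.3)/0.48 = -30100 J.
ΔU = nCvΔT = 7.95×20.8×(525−306) = 36200 J.
Q = ΔU + W = 6030 J.
State after step 1: P = 2130 kPa, V = 16.3 L, T = 525 K.
Step 2 — Isobaric: P stays 2130 kPa; V/T = const ⇒ T₂ = 395 K, V₂ = 12.3 L.
W = PΔV = 2130×(12.3−16.3) kPa·L = -8580 J.
ΔU = nCvΔT = 7.95×20.8×(395−525) = -21500 J.
Q = ΔU + W = nCpΔT = -30000 J.
Net over both steps: W = -38700 J, Q = -24000 J, ΔU = 14700 J.

-38700 J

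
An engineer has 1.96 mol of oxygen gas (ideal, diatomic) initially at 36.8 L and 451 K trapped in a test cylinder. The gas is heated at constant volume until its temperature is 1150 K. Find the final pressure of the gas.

509 kPa

P₁ = nRT₁/V₁ = 1.96×8.314×451/36.8 = 200 kPa.
Isochoric: V stays 36.8 L; P/T = const ⇒ T₂ = 1150 K, P₂ = 509 kPa.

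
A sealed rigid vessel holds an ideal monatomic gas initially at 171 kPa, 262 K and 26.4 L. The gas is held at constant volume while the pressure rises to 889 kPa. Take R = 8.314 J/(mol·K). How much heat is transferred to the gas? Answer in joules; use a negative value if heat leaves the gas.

28400 J

n = P₁V₁/(RT₁) = 171×26.4/(8.314×262) = 2.07 mol.
Isochoric: V stays 26.4 L; P/T = const ⇒ T₂ = 1360 K, P₂ = 889 kPa.
W = 0 (no volume change).
ΔU = nCvΔT = 2.07×12.5×(1360−262) = 28400 J.
Q = ΔU = 28400 J.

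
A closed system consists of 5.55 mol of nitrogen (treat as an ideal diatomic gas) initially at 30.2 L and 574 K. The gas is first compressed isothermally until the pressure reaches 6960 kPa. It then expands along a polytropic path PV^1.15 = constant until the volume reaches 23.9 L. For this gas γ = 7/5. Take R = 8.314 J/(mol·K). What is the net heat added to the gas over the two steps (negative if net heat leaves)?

-28300 J

P₁ = nRT₁/V₁ = 5.55×8.314×574/30.2 = 877 kPa.
Step 1 — Isothermal: T stays 574 K; PV = const ⇒ V₂ = 3.81 L, P₂ = 6960 kPa.
ΔU = 0 (ideal gas, T constant).
W = nRT ln(V₂/V₁) = 5.55×8.314×574×ln(0.126) = -54900 J.
Q = ΔU + W = -54900 J.
State after step 1: P = 6960 kPa, V = 3.81 L, T = 574 K.
Step 2 — Polytropic n=1.15: T₂ = T₁(V₁/V₂)^(n−1) = 574×(0.159)^0.15 = 436 K; P₂ = P₁(V₁/V₂)^n = 841 kPa.
W = (P₁V₁−P₂V₂)/(n−1) = (6960×3.81−841×23.9)/0.15 = 42500 J.
ΔU = nCvΔT = 5.55×20.8×(436−574) = -16000 J.
Q = ΔU + W = 26600 J.
Net over both steps: W = -12300 J, Q = -28300 J, ΔU = -16000 J.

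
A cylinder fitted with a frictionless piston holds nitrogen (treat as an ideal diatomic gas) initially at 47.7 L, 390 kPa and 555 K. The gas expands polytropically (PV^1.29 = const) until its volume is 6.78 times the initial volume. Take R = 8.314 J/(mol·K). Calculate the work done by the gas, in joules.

27300 J

n = P₁V₁/(RT₁) = 390×47.7/(8.314×555) = 4.03 mol.
Polytropic n=1.29: T₂ = T₁(V₁/V₂)^(n−1) = 555×(0.147)^0.29 = 319 K; P₂ = P₁(V₁/V₂)^n = 33.0 kPa.
W = (P₁V₁−P₂V₂)/(n−1) = (390×47.7−33.0×323)/0.29 = 27300 J.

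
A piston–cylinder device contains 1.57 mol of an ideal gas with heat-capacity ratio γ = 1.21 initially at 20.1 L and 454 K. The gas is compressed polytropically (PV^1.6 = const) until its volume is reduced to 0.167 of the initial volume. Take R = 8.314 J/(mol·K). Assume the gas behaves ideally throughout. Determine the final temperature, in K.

1330 K

P₁ = nRT₁/V₁ = 1.57×8.314×454/20.1 = 295 kPa.
Polytropic n=1.6: T₂ = T₁(V₁/V₂)^(n−1) = 454×(5.99)^0.60 = 1330 K; P₂ = P₁(V₁/V₂)^n = 5170 kPa.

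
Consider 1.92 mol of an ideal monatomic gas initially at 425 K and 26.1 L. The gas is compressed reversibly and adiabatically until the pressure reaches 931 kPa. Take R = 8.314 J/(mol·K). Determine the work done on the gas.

6780 J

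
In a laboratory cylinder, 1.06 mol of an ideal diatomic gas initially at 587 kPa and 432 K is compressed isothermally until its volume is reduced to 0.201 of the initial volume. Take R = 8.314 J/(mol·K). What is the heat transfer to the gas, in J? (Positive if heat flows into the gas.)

V₁ = nRT₁/P₁ = 1.06×8.314×432/587 = 6.49 L.
Isothermal: T stays 432 K; PV = const ⇒ V₂ = 1.30 L, P₂ = 2920 kPa.
ΔU = 0 (ideal gas, T constant).
W = nRT ln(V₂/V₁) = 1.06×8.314×432×ln(0.201) = -6110 J.
Q = ΔU + W = -6110 J.

-6110 J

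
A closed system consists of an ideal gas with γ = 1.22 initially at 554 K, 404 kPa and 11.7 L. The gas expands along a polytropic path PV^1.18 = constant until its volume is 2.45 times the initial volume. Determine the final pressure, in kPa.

Polytropic n=1.18: T₂ = T₁(V₁/V₂)^(n−1) = 554×(0.408)^0.18 = 471 K; P₂ = P₁(V₁/V₂)^n = 140 kPa.

140 kPa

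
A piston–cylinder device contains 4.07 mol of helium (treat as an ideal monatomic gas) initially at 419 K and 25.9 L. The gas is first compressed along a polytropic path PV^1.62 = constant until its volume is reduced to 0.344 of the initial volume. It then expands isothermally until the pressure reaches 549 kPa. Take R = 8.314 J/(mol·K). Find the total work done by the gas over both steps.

26000 J

P₁ = nRT₁/V₁ = 4.07×8.314×419/25.9 = 547 kPa.
Step 1 — Polytropic n=1.62: T₂ = T₁(V₁/V₂)^(n−1) = 419×(2.91)^0.62 = 812 K; P₂ = P₁(V₁/V₂)^n = 3080 kPa.
W = (P₁V₁−P₂V₂)/(n−1) = (547×25.9−3080×8.91)/0.62 = -21400 J.
ΔU = nCvΔT = 4.07×12.5×(812−419) = 19900 J.
Q = ΔU + W = -1500 J.
State after step 1: P = 3080 kPa, V = 8.91 L, T = 812 K.
Step 2 — Isothermal: T stays 812 K; PV = const ⇒ V₂ = 50.0 L, P₂ = 549 kPa.
ΔU = 0 (ideal gas, T constant).
W = nRT ln(V₂/V₁) = 4.07×8.314×812×ln(5.62) = 47400 J.
Q = ΔU + W = 47400 J.
Net over both steps: W = 26000 J, Q = 45900 J, ΔU = 19900 J.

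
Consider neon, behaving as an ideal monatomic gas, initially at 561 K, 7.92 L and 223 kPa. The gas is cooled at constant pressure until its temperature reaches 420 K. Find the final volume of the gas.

Isobaric: P stays 223 kPa; V/T = const ⇒ T₂ = 420 K, V₂ = 5.93 L.

5.93 L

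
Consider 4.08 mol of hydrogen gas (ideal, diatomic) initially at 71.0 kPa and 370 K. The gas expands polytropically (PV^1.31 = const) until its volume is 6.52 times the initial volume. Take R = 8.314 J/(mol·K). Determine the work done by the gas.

17800 J

V₁ = nRT₁/P₁ = 4.08×8.314×370/71.0 = 177 L.
Polytropic n=1.31: T₂ = T₁(V₁/V₂)^(n−1) = 370×(0.153)^0.31 = 207 K; P₂ = P₁(V₁/V₂)^n = 6.09 kPa.
W = (P₁V₁−P₂V₂)/(n−1) = (71.0×177−6.09×1150)/0.31 = 17800 J.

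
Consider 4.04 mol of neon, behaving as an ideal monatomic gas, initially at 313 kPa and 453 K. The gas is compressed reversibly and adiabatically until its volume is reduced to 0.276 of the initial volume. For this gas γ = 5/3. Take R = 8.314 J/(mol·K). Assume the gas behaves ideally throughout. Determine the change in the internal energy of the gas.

31000 J

V₁ = nRT₁/P₁ = 4.04×8.314×453/313 = 48.6 L.
Adiabatic: TV^(γ−1) = const ⇒ T₂ = 453×(3.62)^0.667 = 1070 K; PV^γ = const ⇒ P₂ = 2680 kPa.
For an ideal gas ΔU = nCvΔT with Cv = (3/2)R = 12.5 J/(mol·K).
ΔU = 4.04×12.5×(1070−453) = 31000 J.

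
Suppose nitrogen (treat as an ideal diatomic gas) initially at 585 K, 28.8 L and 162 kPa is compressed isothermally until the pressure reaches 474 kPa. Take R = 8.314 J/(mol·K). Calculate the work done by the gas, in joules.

-5010 J

n = P₁V₁/(RT₁) = 162×28.8/(8.314×585) = 0.959 mol.
Isothermal: T stays 585 K; PV = const ⇒ V₂ = 9.84 L, P₂ = 474 kPa.
W = nRT ln(V₂/V₁) = 0.959×8.314×585×ln(0.342) = -5010 J.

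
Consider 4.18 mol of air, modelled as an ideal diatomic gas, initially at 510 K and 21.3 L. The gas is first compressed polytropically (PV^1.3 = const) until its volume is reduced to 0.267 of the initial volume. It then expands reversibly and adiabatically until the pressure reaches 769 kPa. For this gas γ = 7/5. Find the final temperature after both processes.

P₁ = nRT₁/V₁ = 4.18×8.314×510/21.3 = 832 kPa.
Step 1 — Polytropic n=1.3: T₂ = T₁(V₁/V₂)^(n−1) = 510×(3.75)^0.30 = 758 K; P₂ = P₁(V₁/V₂)^n = 4630 kPa.
W = (P₁V₁−P₂V₂)/(n−1) = (832×21.3−4630×5.69)/0.30 = -28700 J.
ΔU = nCvΔT = 4.18×20.8×(758−510) = 21500 J.
Q = ΔU + W = -7180 J.
State after step 1: P = 4630 kPa, V = 5.69 L, T = 758 K.
Step 2 — Adiabatic: T₂/T₁ = (P₂/P₁)^((γ−1)/γ) ⇒ T₂ = 758×(0.166)^0.286 = 454 K; V₂ = 20.5 L.
ΔU = nCvΔT = 4.18×20.8×(454−758) = -26400 J.
Q = 0 for an adiabatic process, so W = −ΔU = 26400 J.
Net over both steps: W = -2290 J, Q = -7180 J, ΔU = -4890 J.

454 K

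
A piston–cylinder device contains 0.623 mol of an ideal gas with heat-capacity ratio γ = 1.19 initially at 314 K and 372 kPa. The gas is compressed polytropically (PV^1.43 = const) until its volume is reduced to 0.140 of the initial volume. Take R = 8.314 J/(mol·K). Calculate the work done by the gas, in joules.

V₁ = nRT₁/P₁ = 0.623×8.314×314/372 = 4.37 L.
Polytropic n=1.43: T₂ = T₁(V₁/V₂)^(n−1) = 314×(7.14)^0.43 = 731 K; P₂ = P₁(V₁/V₂)^n = 6190 kPa.
W = (P₁V₁−P₂V₂)/(n−1) = (372×4.37−6190×0.612)/0.43 = -5030 J.

-5030 J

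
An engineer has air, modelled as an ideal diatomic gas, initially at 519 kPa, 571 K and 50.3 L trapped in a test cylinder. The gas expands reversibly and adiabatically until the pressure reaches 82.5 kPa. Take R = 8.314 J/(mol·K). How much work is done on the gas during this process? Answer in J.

-26700 J

n = P₁V₁/(RT₁) = 519×50.3/(8.314×571) = 5.50 mol.
Adiabatic: T₂/T₁ = (P₂/P₁)^((γ−1)/γ) ⇒ T₂ = 571×(0.159)^0.286 = 338 K; V₂ = 187 L.
ΔU = nCvΔT = 5.50×20.8×(338−571) = -26700 J.
Q = 0 for an adiabatic process, so W = −ΔU = 26700 J.
Work done on the gas = −W_by = -26700 J.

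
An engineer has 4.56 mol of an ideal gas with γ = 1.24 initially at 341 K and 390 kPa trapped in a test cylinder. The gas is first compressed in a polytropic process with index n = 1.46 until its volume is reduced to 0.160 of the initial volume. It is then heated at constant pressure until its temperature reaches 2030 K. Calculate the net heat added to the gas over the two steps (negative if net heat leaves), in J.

277000 J

V₁ = nRT₁/P₁ = 4.56×8.314×341/390 = 33.1 L.
Step 1 — Polytropic n=1.46: T₂ = T₁(V₁/V₂)^(n−1) = 341×(6.25)^0.46 = 792 K; P₂ = P₁(V₁/V₂)^n = 5660 kPa.
W = (P₁V₁−P₂V₂)/(n−1) = (390×33.1−5660×5.30)/0.46 = -37200 J.
ΔU = nCvΔT = 4.56×34.6×(792−341) = 71300 J.
Q = ΔU + W = 34100 J.
State after step 1: P = 5660 kPa, V = 5.30 L, T = 792 K.
Step 2 — Isobaric: P stays 5660 kPa; V/T = const ⇒ T₂ = 2030 K, V₂ = 13.6 L.
W = PΔV = 5660×(13.6−5.30) kPa·L = 46900 J.
ΔU = nCvΔT = 4.56×34.6×(2030−792) = 196000 J.
Q = ΔU + W = nCpΔT = 242000 J.
Net over both steps: W = 9740 J, Q = 277000 J, ΔU = 267000 J.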